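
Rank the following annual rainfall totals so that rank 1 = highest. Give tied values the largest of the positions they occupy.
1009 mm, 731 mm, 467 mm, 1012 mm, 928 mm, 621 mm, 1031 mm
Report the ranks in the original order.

Sorted (descending): 1031, 1012, 1009, 928, 731, 621, 467
No ties — each value takes its position as its rank.

3, 5, 7, 2, 4, 6, 1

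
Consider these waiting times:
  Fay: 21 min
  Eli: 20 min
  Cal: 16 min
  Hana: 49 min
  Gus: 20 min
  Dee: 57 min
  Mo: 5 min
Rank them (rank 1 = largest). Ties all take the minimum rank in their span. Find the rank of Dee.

1

Sorted (descending): 57, 49, 21, 20, 20, 16, 5
The 2 values of 20 occupy positions 4–5 → each gets rank 4.
Dee has value 57 min → rank 1.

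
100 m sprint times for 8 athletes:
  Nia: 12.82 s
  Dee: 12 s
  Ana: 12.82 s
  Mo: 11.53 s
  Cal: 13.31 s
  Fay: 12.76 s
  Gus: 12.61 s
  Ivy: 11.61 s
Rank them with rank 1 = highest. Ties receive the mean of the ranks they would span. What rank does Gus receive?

Sorted (descending): 13.31, 12.82, 12.82, 12.76, 12.61, 12, 11.61, 11.53
The 2 values of 12.82 occupy positions 2–3 → average rank (2+3)/2 = 2.5.
Gus has value 12.61 s → rank 5.

5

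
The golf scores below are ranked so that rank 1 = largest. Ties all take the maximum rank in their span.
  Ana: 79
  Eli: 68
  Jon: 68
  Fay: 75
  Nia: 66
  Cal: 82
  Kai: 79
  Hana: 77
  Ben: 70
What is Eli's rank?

8

Sorted (descending): 82, 79, 79, 77, 75, 70, 68, 68, 66
The 2 values of 79 occupy positions 2–3 → each gets rank 3.
The 2 values of 68 occupy positions 7–8 → each gets rank 8.
Eli has value 68 → rank 8.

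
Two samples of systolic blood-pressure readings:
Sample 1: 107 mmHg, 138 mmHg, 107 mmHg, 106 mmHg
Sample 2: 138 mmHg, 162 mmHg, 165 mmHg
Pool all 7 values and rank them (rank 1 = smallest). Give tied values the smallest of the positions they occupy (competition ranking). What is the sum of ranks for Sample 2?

17

Sorted (ascending): 106, 107, 107, 138, 138, 162, 165
The 2 values of 107 occupy positions 2–3 → each gets rank 2.
The 2 values of 138 occupy positions 4–5 → each gets rank 4.
Sample 2 values → pooled ranks: 138→4, 162→6, 165→7
Rank sum = 4 + 6 + 7 = 17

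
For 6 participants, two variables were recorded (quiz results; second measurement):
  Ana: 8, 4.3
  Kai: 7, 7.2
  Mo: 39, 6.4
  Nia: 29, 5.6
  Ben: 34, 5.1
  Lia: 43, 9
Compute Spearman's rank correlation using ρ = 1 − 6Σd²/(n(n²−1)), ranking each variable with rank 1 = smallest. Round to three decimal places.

0.371

Ranks of variable 1: 2, 1, 5, 3, 4, 6
Ranks of variable 2: 1, 5, 4, 3, 2, 6
d = r₁ − r₂: 1, -4, 1, 0, 2, 0
d²: 1, 16, 1, 0, 4, 0; Σd² = 22
ρ = 1 − 6·22/(6·35) = 1 − 132/210 = 0.371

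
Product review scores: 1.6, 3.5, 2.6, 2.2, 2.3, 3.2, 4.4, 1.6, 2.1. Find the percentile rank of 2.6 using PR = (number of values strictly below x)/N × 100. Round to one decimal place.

55.6

N = 9.
Strictly below 2.6: 5. Equal to 2.6: 1.
PR = 5/9 × 100 = 55.6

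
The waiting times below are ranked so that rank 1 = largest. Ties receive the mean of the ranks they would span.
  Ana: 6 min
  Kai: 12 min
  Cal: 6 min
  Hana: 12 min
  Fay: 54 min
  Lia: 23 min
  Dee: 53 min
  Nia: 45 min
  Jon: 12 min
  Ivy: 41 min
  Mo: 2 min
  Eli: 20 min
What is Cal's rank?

10.5

Sorted (descending): 54, 53, 45, 41, 23, 20, 12, 12, 12, 6, 6, 2
The 3 values of 12 occupy positions 7–9 → average rank 8.
The 2 values of 6 occupy positions 10–11 → average rank (10+11)/2 = 10.5.
Cal has value 6 min → rank 10.5.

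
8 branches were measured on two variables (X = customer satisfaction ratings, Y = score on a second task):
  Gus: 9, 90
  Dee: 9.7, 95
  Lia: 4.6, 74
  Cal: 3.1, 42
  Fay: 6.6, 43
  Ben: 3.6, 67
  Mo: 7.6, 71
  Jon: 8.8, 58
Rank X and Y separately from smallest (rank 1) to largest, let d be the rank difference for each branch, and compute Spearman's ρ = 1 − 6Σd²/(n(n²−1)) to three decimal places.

Ranks of variable 1: 7, 8, 3, 1, 4, 2, 5, 6
Ranks of variable 2: 7, 8, 6, 1, 2, 4, 5, 3
d = r₁ − r₂: 0, 0, -3, 0, 2, -2, 0, 3
d²: 0, 0, 9, 0, 4, 4, 0, 9; Σd² = 26
ρ = 1 − 6·26/(8·63) = 1 − 156/504 = 0.690

0.690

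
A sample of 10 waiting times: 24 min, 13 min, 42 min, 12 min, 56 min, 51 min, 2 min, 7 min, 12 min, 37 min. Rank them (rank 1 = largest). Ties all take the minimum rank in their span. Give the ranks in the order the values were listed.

5, 6, 3, 7, 1, 2, 10, 9, 7, 4

Sorted (descending): 56, 51, 42, 37, 24, 13, 12, 12, 7, 2
The 2 values of 12 occupy positions 7–8 → each gets rank 7.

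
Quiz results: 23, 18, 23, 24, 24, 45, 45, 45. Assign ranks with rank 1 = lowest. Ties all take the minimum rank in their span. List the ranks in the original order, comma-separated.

2, 1, 2, 4, 4, 6, 6, 6

Sorted (ascending): 18, 23, 23, 24, 24, 45, 45, 45
The 2 values of 23 occupy positions 2–3 → each gets rank 2.
The 2 values of 24 occupy positions 4–5 → each gets rank 4.
The 3 values of 45 occupy positions 6–8 → each gets rank 6.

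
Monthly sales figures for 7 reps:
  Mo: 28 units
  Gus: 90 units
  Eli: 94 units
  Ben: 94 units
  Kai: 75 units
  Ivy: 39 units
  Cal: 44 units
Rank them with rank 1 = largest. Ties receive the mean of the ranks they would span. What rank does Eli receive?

Sorted (descending): 94, 94, 90, 75, 44, 39, 28
The 2 values of 94 occupy positions 1–2 → average rank (1+2)/2 = 1.5.
Eli has value 94 units → rank 1.5.

1.5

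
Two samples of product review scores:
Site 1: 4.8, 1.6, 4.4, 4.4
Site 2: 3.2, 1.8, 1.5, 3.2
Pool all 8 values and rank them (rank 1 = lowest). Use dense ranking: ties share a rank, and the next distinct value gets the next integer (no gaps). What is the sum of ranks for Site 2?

12

Sorted (ascending): 1.5, 1.6, 1.8, 3.2, 3.2, 4.4, 4.4, 4.8
The 2 values of 3.2 share dense rank 4.
The 2 values of 4.4 share dense rank 5.
Remaining distinct values take the next consecutive integers.
Site 2 values → pooled ranks: 3.2→4, 1.8→3, 1.5→1, 3.2→4
Rank sum = 4 + 3 + 1 + 4 = 12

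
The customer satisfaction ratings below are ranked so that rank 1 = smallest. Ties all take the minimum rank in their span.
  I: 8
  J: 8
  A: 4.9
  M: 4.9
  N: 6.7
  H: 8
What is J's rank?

4

Sorted (ascending): 4.9, 4.9, 6.7, 8, 8, 8
The 2 values of 4.9 occupy positions 1–2 → each gets rank 1.
The 3 values of 8 occupy positions 4–6 → each gets rank 4.
J has value 8 → rank 4.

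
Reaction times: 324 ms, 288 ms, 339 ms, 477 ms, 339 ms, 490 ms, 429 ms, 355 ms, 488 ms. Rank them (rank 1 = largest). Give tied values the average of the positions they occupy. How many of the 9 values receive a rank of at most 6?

Sorted (descending): 490, 488, 477, 429, 355, 339, 339, 324, 288
The 2 values of 339 occupy positions 6–7 → average rank (6+7)/2 = 6.5.
Ranks ≤ 6: {1, 2, 3, 4, 5} → 5 values.

5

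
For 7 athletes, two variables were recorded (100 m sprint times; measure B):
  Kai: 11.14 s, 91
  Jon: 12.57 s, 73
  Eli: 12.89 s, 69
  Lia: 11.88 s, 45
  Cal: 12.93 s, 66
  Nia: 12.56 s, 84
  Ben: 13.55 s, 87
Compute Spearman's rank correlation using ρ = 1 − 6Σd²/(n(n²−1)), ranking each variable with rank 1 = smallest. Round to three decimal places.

-0.107

Ranks of variable 1: 1, 4, 5, 2, 6, 3, 7
Ranks of variable 2: 7, 4, 3, 1, 2, 5, 6
d = r₁ − r₂: -6, 0, 2, 1, 4, -2, 1
d²: 36, 0, 4, 1, 16, 4, 1; Σd² = 62
ρ = 1 − 6·62/(7·48) = 1 − 372/336 = -0.107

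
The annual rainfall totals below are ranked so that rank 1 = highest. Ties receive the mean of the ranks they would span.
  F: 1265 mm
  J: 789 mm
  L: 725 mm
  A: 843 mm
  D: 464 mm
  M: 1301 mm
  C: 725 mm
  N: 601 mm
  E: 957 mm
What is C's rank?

Sorted (descending): 1301, 1265, 957, 843, 789, 725, 725, 601, 464
The 2 values of 725 occupy positions 6–7 → average rank (6+7)/2 = 6.5.
C has value 725 mm → rank 6.5.

6.5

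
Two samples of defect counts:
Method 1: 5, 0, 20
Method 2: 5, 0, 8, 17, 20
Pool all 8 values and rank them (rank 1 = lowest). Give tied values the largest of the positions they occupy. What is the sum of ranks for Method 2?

Sorted (ascending): 0, 0, 5, 5, 8, 17, 20, 20
The 2 values of 0 occupy positions 1–2 → each gets rank 2.
The 2 values of 5 occupy positions 3–4 → each gets rank 4.
The 2 values of 20 occupy positions 7–8 → each gets rank 8.
Method 2 values → pooled ranks: 5→4, 0→2, 8→5, 17→6, 20→8
Rank sum = 4 + 2 + 5 + 6 + 8 = 25

25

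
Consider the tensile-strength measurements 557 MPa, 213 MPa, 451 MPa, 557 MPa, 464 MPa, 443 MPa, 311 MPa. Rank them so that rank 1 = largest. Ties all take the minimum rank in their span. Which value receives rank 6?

Sorted (descending): 557, 557, 464, 451, 443, 311, 213
The 2 values of 557 occupy positions 1–2 → each gets rank 1.
Rank 6 → value 311.

311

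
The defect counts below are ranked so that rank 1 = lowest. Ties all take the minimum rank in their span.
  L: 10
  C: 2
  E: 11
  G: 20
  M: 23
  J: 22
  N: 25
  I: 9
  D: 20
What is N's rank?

Sorted (ascending): 2, 9, 10, 11, 20, 20, 22, 23, 25
The 2 values of 20 occupy positions 5–6 → each gets rank 5.
N has value 25 → rank 9.

9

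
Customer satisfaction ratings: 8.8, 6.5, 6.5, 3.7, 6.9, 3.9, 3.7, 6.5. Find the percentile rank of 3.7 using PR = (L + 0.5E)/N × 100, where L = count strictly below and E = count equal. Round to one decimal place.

N = 8.
Strictly below 3.7: 0. Equal to 3.7: 2.
PR = (0 + 0.5·2)/8 × 100 = 12.5

12.5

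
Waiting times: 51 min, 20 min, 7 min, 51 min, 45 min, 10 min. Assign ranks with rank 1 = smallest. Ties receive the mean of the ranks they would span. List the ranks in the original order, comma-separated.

5.5, 3, 1, 5.5, 4, 2

Sorted (ascending): 7, 10, 20, 45, 51, 51
The 2 values of 51 occupy positions 5–6 → average rank (5+6)/2 = 5.5.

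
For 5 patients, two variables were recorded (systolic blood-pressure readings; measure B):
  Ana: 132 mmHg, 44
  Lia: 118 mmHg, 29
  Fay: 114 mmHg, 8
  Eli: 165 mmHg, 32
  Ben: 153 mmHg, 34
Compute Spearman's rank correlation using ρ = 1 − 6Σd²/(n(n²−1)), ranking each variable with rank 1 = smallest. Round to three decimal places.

Ranks of variable 1: 3, 2, 1, 5, 4
Ranks of variable 2: 5, 2, 1, 3, 4
d = r₁ − r₂: -2, 0, 0, 2, 0
d²: 4, 0, 0, 4, 0; Σd² = 8
ρ = 1 − 6·8/(5·24) = 1 − 48/120 = 0.600

0.600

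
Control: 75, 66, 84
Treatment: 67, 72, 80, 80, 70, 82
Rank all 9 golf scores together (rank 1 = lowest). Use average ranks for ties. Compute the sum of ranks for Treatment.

Sorted (ascending): 66, 67, 70, 72, 75, 80, 80, 82, 84
The 2 values of 80 occupy positions 6–7 → average rank (6+7)/2 = 6.5.
Treatment values → pooled ranks: 67→2, 72→4, 80→6.5, 80→6.5, 70→3, 82→8
Rank sum = 2 + 4 + 6.5 + 6.5 + 3 + 8 = 30

30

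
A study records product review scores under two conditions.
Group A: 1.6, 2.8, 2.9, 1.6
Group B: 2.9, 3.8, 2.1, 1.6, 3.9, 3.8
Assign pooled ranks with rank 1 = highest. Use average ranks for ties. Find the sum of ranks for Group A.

Sorted (descending): 3.9, 3.8, 3.8, 2.9, 2.9, 2.8, 2.1, 1.6, 1.6, 1.6
The 2 values of 3.8 occupy positions 2–3 → average rank (2+3)/2 = 2.5.
The 2 values of 2.9 occupy positions 4–5 → average rank (4+5)/2 = 4.5.
The 3 values of 1.6 occupy positions 8–10 → average rank 9.
Group A values → pooled ranks: 1.6→9, 2.8→6, 2.9→4.5, 1.6→9
Rank sum = 9 + 6 + 4.5 + 9 = 28.5

28.5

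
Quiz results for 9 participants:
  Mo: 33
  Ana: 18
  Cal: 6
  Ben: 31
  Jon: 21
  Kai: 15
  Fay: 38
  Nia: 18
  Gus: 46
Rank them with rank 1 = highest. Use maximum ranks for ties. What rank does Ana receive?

Sorted (descending): 46, 38, 33, 31, 21, 18, 18, 15, 6
The 2 values of 18 occupy positions 6–7 → each gets rank 7.
Ana has value 18 → rank 7.

7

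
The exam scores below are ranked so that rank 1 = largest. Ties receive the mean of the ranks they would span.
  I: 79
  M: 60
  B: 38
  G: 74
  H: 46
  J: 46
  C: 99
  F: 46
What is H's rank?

6

Sorted (descending): 99, 79, 74, 60, 46, 46, 46, 38
The 3 values of 46 occupy positions 5–7 → average rank 6.
H has value 46 → rank 6.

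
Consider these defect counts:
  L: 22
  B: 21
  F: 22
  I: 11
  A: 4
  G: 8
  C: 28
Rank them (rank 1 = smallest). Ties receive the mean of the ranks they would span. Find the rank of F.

5.5

Sorted (ascending): 4, 8, 11, 21, 22, 22, 28
The 2 values of 22 occupy positions 5–6 → average rank (5+6)/2 = 5.5.
F has value 22 → rank 5.5.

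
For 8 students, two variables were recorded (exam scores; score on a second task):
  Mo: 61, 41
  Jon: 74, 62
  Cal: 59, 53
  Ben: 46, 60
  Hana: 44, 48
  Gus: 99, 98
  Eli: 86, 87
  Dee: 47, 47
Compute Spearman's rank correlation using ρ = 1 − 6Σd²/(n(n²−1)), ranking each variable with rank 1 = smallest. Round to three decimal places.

Ranks of variable 1: 5, 6, 4, 2, 1, 8, 7, 3
Ranks of variable 2: 1, 6, 4, 5, 3, 8, 7, 2
d = r₁ − r₂: 4, 0, 0, -3, -2, 0, 0, 1
d²: 16, 0, 0, 9, 4, 0, 0, 1; Σd² = 30
ρ = 1 − 6·30/(8·63) = 1 − 180/504 = 0.643

0.643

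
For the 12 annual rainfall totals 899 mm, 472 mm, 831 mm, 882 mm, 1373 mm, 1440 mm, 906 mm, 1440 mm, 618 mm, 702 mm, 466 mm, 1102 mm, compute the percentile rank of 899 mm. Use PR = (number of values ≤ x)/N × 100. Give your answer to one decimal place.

N = 12.
Strictly below 899: 6. Equal to 899: 1.
PR = 7/12 × 100 = 58.3

58.3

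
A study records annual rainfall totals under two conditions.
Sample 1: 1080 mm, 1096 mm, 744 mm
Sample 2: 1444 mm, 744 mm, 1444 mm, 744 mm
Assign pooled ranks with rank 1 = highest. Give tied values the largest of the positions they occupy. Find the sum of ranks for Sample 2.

Sorted (descending): 1444, 1444, 1096, 1080, 744, 744, 744
The 2 values of 1444 occupy positions 1–2 → each gets rank 2.
The 3 values of 744 occupy positions 5–7 → each gets rank 7.
Sample 2 values → pooled ranks: 1444→2, 744→7, 1444→2, 744→7
Rank sum = 2 + 7 + 2 + 7 = 18

18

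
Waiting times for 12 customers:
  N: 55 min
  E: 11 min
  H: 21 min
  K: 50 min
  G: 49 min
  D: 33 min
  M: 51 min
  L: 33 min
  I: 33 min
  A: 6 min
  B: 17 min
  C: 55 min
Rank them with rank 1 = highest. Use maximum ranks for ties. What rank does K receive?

Sorted (descending): 55, 55, 51, 50, 49, 33, 33, 33, 21, 17, 11, 6
The 2 values of 55 occupy positions 1–2 → each gets rank 2.
The 3 values of 33 occupy positions 6–8 → each gets rank 8.
K has value 50 min → rank 4.

4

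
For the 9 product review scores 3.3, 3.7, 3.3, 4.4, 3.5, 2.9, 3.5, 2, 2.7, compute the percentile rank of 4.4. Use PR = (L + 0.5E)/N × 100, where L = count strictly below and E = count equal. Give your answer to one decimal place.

N = 9.
Strictly below 4.4: 8. Equal to 4.4: 1.
PR = (8 + 0.5·1)/9 × 100 = 94.4

94.4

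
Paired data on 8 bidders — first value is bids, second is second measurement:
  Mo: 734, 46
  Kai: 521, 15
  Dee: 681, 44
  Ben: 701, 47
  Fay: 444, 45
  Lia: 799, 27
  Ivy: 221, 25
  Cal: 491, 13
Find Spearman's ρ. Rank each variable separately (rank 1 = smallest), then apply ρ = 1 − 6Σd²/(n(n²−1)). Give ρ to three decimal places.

0.429

Ranks of variable 1: 7, 4, 5, 6, 2, 8, 1, 3
Ranks of variable 2: 7, 2, 5, 8, 6, 4, 3, 1
d = r₁ − r₂: 0, 2, 0, -2, -4, 4, -2, 2
d²: 0, 4, 0, 4, 16, 16, 4, 4; Σd² = 48
ρ = 1 − 6·48/(8·63) = 1 − 288/504 = 0.429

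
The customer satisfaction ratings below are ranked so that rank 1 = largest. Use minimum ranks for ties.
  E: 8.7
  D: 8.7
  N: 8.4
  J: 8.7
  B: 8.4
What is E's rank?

1

Sorted (descending): 8.7, 8.7, 8.7, 8.4, 8.4
The 3 values of 8.7 occupy positions 1–3 → each gets rank 1.
The 2 values of 8.4 occupy positions 4–5 → each gets rank 4.
E has value 8.7 → rank 1.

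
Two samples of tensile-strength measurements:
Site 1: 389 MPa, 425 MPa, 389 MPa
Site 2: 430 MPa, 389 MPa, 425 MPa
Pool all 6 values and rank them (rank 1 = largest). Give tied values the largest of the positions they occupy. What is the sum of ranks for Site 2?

Sorted (descending): 430, 425, 425, 389, 389, 389
The 2 values of 425 occupy positions 2–3 → each gets rank 3.
The 3 values of 389 occupy positions 4–6 → each gets rank 6.
Site 2 values → pooled ranks: 430→1, 389→6, 425→3
Rank sum = 1 + 6 + 3 = 10

10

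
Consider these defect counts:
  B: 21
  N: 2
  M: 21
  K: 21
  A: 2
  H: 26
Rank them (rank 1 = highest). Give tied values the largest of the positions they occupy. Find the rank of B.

4

Sorted (descending): 26, 21, 21, 21, 2, 2
The 3 values of 21 occupy positions 2–4 → each gets rank 4.
The 2 values of 2 occupy positions 5–6 → each gets rank 6.
B has value 21 → rank 4.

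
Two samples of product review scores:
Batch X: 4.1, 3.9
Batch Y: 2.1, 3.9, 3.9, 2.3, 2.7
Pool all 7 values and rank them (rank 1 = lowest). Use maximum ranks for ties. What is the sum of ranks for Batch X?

13

Sorted (ascending): 2.1, 2.3, 2.7, 3.9, 3.9, 3.9, 4.1
The 3 values of 3.9 occupy positions 4–6 → each gets rank 6.
Batch X values → pooled ranks: 4.1→7, 3.9→6
Rank sum = 7 + 6 = 13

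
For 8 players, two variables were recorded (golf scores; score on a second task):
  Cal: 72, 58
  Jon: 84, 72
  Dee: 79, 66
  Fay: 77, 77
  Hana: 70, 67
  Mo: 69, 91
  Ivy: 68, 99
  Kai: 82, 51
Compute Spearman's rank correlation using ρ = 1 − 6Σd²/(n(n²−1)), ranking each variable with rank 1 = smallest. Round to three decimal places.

Ranks of variable 1: 4, 8, 6, 5, 3, 2, 1, 7
Ranks of variable 2: 2, 5, 3, 6, 4, 7, 8, 1
d = r₁ − r₂: 2, 3, 3, -1, -1, -5, -7, 6
d²: 4, 9, 9, 1, 1, 25, 49, 36; Σd² = 134
ρ = 1 − 6·134/(8·63) = 1 − 804/504 = -0.595

-0.595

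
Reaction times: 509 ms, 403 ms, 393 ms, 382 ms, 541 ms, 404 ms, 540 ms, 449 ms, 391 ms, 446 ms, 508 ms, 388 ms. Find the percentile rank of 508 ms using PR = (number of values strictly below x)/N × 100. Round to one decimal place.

N = 12.
Strictly below 508: 8. Equal to 508: 1.
PR = 8/12 × 100 = 66.7

66.7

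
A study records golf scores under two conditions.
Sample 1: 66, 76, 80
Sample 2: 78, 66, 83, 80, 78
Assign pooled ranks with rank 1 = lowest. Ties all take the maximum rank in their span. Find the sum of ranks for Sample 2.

Sorted (ascending): 66, 66, 76, 78, 78, 80, 80, 83
The 2 values of 66 occupy positions 1–2 → each gets rank 2.
The 2 values of 78 occupy positions 4–5 → each gets rank 5.
The 2 values of 80 occupy positions 6–7 → each gets rank 7.
Sample 2 values → pooled ranks: 78→5, 66→2, 83→8, 80→7, 78→5
Rank sum = 5 + 2 + 8 + 7 + 5 = 27

27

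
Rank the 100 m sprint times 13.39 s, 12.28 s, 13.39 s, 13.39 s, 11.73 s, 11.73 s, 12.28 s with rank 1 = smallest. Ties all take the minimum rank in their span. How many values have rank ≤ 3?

4

Sorted (ascending): 11.73, 11.73, 12.28, 12.28, 13.39, 13.39, 13.39
The 2 values of 11.73 occupy positions 1–2 → each gets rank 1.
The 2 values of 12.28 occupy positions 3–4 → each gets rank 3.
The 3 values of 13.39 occupy positions 5–7 → each gets rank 5.
Ranks ≤ 3: {1, 1, 3, 3} → 4 values.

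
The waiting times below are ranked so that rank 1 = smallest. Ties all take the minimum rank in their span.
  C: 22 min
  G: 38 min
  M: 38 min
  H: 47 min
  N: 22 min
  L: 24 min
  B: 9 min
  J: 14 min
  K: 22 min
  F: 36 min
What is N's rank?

3

Sorted (ascending): 9, 14, 22, 22, 22, 24, 36, 38, 38, 47
The 3 values of 22 occupy positions 3–5 → each gets rank 3.
The 2 values of 38 occupy positions 8–9 → each gets rank 8.
N has value 22 min → rank 3.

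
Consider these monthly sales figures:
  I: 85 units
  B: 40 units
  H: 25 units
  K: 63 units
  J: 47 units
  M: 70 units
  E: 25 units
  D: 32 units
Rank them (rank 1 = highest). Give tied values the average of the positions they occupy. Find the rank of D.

6

Sorted (descending): 85, 70, 63, 47, 40, 32, 25, 25
The 2 values of 25 occupy positions 7–8 → average rank (7+8)/2 = 7.5.
D has value 32 units → rank 6.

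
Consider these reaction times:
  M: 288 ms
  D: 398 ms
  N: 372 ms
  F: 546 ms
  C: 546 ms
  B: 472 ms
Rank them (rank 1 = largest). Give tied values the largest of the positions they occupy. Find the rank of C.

Sorted (descending): 546, 546, 472, 398, 372, 288
The 2 values of 546 occupy positions 1–2 → each gets rank 2.
C has value 546 ms → rank 2.

2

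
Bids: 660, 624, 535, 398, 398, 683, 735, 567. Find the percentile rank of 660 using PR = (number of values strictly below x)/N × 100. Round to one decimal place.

N = 8.
Strictly below 660: 5. Equal to 660: 1.
PR = 5/8 × 100 = 62.5

62.5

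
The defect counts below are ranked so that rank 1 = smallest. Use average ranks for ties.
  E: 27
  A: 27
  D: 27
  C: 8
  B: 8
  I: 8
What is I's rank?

2

Sorted (ascending): 8, 8, 8, 27, 27, 27
The 3 values of 8 occupy positions 1–3 → average rank 2.
The 3 values of 27 occupy positions 4–6 → average rank 5.
I has value 8 → rank 2.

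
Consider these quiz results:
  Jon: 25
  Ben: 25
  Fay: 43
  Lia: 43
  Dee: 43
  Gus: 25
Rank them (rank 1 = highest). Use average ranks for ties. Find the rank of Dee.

Sorted (descending): 43, 43, 43, 25, 25, 25
The 3 values of 43 occupy positions 1–3 → average rank 2.
The 3 values of 25 occupy positions 4–6 → average rank 5.
Dee has value 43 → rank 2.

2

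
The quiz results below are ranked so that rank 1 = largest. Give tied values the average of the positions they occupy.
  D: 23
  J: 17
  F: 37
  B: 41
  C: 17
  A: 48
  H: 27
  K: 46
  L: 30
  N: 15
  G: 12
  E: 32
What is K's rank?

Sorted (descending): 48, 46, 41, 37, 32, 30, 27, 23, 17, 17, 15, 12
The 2 values of 17 occupy positions 9–10 → average rank (9+10)/2 = 9.5.
K has value 46 → rank 2.

2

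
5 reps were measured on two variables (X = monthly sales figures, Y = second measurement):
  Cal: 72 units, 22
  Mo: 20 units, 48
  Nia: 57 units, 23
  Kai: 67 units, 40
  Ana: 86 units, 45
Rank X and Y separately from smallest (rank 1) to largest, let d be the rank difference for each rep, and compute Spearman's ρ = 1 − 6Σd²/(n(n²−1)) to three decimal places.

Ranks of variable 1: 4, 1, 2, 3, 5
Ranks of variable 2: 1, 5, 2, 3, 4
d = r₁ − r₂: 3, -4, 0, 0, 1
d²: 9, 16, 0, 0, 1; Σd² = 26
ρ = 1 − 6·26/(5·24) = 1 − 156/120 = -0.300

-0.300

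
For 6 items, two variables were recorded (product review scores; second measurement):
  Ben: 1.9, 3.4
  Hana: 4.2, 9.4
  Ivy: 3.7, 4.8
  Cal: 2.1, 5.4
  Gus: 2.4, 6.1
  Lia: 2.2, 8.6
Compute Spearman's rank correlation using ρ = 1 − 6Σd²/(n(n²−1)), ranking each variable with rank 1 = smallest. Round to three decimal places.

0.600

Ranks of variable 1: 1, 6, 5, 2, 4, 3
Ranks of variable 2: 1, 6, 2, 3, 4, 5
d = r₁ − r₂: 0, 0, 3, -1, 0, -2
d²: 0, 0, 9, 1, 0, 4; Σd² = 14
ρ = 1 − 6·14/(6·35) = 1 − 84/210 = 0.600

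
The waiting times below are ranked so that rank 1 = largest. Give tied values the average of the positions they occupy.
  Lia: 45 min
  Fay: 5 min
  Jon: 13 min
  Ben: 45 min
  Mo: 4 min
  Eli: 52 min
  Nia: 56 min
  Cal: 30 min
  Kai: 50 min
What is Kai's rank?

3

Sorted (descending): 56, 52, 50, 45, 45, 30, 13, 5, 4
The 2 values of 45 occupy positions 4–5 → average rank (4+5)/2 = 4.5.
Kai has value 50 min → rank 3.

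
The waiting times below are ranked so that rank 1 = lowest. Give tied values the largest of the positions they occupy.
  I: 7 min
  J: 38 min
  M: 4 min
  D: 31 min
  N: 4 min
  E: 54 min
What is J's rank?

5

Sorted (ascending): 4, 4, 7, 31, 38, 54
The 2 values of 4 occupy positions 1–2 → each gets rank 2.
J has value 38 min → rank 5.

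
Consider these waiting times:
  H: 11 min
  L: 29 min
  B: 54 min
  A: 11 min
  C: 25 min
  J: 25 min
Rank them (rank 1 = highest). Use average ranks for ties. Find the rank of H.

5.5

Sorted (descending): 54, 29, 25, 25, 11, 11
The 2 values of 25 occupy positions 3–4 → average rank (3+4)/2 = 3.5.
The 2 values of 11 occupy positions 5–6 → average rank (5+6)/2 = 5.5.
H has value 11 min → rank 5.5.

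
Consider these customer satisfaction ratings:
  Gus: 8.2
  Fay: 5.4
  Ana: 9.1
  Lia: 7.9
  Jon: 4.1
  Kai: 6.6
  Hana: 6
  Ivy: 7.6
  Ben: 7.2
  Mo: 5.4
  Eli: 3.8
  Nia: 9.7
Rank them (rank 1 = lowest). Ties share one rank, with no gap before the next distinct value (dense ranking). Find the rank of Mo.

3

Sorted (ascending): 3.8, 4.1, 5.4, 5.4, 6, 6.6, 7.2, 7.6, 7.9, 8.2, 9.1, 9.7
The 2 values of 5.4 share dense rank 3.
Remaining distinct values take the next consecutive integers.
Mo has value 5.4 → rank 3.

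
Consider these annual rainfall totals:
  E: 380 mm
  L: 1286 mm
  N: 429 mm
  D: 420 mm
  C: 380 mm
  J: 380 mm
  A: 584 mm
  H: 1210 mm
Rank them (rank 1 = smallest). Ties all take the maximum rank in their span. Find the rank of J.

Sorted (ascending): 380, 380, 380, 420, 429, 584, 1210, 1286
The 3 values of 380 occupy positions 1–3 → each gets rank 3.
J has value 380 mm → rank 3.

3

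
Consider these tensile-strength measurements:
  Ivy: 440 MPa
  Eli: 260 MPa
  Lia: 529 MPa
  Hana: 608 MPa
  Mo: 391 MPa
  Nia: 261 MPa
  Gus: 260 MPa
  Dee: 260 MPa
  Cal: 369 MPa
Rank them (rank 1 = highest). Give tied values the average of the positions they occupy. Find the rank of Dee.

8

Sorted (descending): 608, 529, 440, 391, 369, 261, 260, 260, 260
The 3 values of 260 occupy positions 7–9 → average rank 8.
Dee has value 260 MPa → rank 8.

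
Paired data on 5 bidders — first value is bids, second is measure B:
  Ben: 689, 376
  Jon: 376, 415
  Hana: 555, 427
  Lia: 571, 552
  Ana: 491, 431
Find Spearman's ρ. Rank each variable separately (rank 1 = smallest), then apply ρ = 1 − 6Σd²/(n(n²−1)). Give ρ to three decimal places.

Ranks of variable 1: 5, 1, 3, 4, 2
Ranks of variable 2: 1, 2, 3, 5, 4
d = r₁ − r₂: 4, -1, 0, -1, -2
d²: 16, 1, 0, 1, 4; Σd² = 22
ρ = 1 − 6·22/(5·24) = 1 − 132/120 = -0.100

-0.100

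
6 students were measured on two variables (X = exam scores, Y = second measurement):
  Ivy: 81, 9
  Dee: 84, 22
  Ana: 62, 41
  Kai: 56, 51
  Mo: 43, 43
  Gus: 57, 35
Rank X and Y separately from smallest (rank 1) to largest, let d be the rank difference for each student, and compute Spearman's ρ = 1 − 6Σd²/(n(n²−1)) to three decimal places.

-0.829

Ranks of variable 1: 5, 6, 4, 2, 1, 3
Ranks of variable 2: 1, 2, 4, 6, 5, 3
d = r₁ − r₂: 4, 4, 0, -4, -4, 0
d²: 16, 16, 0, 16, 16, 0; Σd² = 64
ρ = 1 − 6·64/(6·35) = 1 − 384/210 = -0.829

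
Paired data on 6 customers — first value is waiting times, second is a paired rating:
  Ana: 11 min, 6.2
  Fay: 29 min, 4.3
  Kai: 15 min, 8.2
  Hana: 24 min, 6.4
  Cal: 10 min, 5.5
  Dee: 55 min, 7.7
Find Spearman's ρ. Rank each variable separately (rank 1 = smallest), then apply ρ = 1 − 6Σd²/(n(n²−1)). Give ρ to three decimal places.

0.200

Ranks of variable 1: 2, 5, 3, 4, 1, 6
Ranks of variable 2: 3, 1, 6, 4, 2, 5
d = r₁ − r₂: -1, 4, -3, 0, -1, 1
d²: 1, 16, 9, 0, 1, 1; Σd² = 28
ρ = 1 − 6·28/(6·35) = 1 − 168/210 = 0.200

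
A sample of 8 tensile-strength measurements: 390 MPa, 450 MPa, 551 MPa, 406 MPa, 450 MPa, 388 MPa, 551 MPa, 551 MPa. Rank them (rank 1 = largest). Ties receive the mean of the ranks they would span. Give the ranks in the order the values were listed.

7, 4.5, 2, 6, 4.5, 8, 2, 2

Sorted (descending): 551, 551, 551, 450, 450, 406, 390, 388
The 3 values of 551 occupy positions 1–3 → average rank 2.
The 2 values of 450 occupy positions 4–5 → average rank (4+5)/2 = 4.5.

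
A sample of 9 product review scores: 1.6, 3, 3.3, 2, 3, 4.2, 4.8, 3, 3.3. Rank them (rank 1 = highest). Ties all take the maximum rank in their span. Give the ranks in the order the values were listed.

9, 7, 4, 8, 7, 2, 1, 7, 4

Sorted (descending): 4.8, 4.2, 3.3, 3.3, 3, 3, 3, 2, 1.6
The 2 values of 3.3 occupy positions 3–4 → each gets rank 4.
The 3 values of 3 occupy positions 5–7 → each gets rank 7.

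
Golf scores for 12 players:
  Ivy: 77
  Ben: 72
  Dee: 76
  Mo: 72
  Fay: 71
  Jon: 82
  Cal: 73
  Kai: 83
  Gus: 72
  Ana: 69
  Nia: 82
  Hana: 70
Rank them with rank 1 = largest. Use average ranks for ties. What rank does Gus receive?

8

Sorted (descending): 83, 82, 82, 77, 76, 73, 72, 72, 72, 71, 70, 69
The 2 values of 82 occupy positions 2–3 → average rank (2+3)/2 = 2.5.
The 3 values of 72 occupy positions 7–9 → average rank 8.
Gus has value 72 → rank 8.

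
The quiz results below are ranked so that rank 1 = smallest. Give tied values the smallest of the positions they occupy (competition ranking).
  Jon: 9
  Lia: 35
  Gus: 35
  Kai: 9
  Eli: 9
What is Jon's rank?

Sorted (ascending): 9, 9, 9, 35, 35
The 3 values of 9 occupy positions 1–3 → each gets rank 1.
The 2 values of 35 occupy positions 4–5 → each gets rank 4.
Jon has value 9 → rank 1.

1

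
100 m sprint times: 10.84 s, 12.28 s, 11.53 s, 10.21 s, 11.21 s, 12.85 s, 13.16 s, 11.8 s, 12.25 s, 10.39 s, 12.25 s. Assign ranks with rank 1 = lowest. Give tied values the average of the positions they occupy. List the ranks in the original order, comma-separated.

Sorted (ascending): 10.21, 10.39, 10.84, 11.21, 11.53, 11.8, 12.25, 12.25, 12.28, 12.85, 13.16
The 2 values of 12.25 occupy positions 7–8 → average rank (7+8)/2 = 7.5.

3, 9, 5, 1, 4, 10, 11, 6, 7.5, 2, 7.5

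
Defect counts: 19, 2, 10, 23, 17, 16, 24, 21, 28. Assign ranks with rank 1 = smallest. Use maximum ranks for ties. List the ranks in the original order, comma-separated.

Sorted (ascending): 2, 10, 16, 17, 19, 21, 23, 24, 28
No ties — each value takes its position as its rank.

5, 1, 2, 7, 4, 3, 8, 6, 9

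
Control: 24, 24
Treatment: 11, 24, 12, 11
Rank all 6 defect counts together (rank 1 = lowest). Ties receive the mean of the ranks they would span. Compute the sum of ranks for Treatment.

Sorted (ascending): 11, 11, 12, 24, 24, 24
The 2 values of 11 occupy positions 1–2 → average rank (1+2)/2 = 1.5.
The 3 values of 24 occupy positions 4–6 → average rank 5.
Treatment values → pooled ranks: 11→1.5, 24→5, 12→3, 11→1.5
Rank sum = 1.5 + 5 + 3 + 1.5 = 11

11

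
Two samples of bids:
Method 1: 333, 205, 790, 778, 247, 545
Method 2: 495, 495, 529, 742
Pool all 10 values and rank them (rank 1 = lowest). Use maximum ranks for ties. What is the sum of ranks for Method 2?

24

Sorted (ascending): 205, 247, 333, 495, 495, 529, 545, 742, 778, 790
The 2 values of 495 occupy positions 4–5 → each gets rank 5.
Method 2 values → pooled ranks: 495→5, 495→5, 529→6, 742→8
Rank sum = 5 + 5 + 6 + 8 = 24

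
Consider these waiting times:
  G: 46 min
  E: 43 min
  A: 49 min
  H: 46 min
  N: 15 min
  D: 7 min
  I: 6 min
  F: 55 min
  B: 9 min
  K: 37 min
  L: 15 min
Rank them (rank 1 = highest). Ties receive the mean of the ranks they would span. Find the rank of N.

Sorted (descending): 55, 49, 46, 46, 43, 37, 15, 15, 9, 7, 6
The 2 values of 46 occupy positions 3–4 → average rank (3+4)/2 = 3.5.
The 2 values of 15 occupy positions 7–8 → average rank (7+8)/2 = 7.5.
N has value 15 min → rank 7.5.

7.5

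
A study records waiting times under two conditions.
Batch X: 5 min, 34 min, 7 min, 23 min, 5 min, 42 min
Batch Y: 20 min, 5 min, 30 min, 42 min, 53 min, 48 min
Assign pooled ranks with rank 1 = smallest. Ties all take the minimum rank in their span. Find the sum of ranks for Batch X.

Sorted (ascending): 5, 5, 5, 7, 20, 23, 30, 34, 42, 42, 48, 53
The 3 values of 5 occupy positions 1–3 → each gets rank 1.
The 2 values of 42 occupy positions 9–10 → each gets rank 9.
Batch X values → pooled ranks: 5→1, 34→8, 7→4, 23→6, 5→1, 42→9
Rank sum = 1 + 8 + 4 + 6 + 1 + 9 = 29

29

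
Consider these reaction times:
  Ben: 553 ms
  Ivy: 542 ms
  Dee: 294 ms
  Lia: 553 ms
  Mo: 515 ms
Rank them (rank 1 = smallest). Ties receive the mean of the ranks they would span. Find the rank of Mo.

Sorted (ascending): 294, 515, 542, 553, 553
The 2 values of 553 occupy positions 4–5 → average rank (4+5)/2 = 4.5.
Mo has value 515 ms → rank 2.

2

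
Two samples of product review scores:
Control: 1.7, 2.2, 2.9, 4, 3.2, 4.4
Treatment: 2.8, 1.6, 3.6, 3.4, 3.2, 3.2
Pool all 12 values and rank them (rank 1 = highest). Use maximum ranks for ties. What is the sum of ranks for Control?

39

Sorted (descending): 4.4, 4, 3.6, 3.4, 3.2, 3.2, 3.2, 2.9, 2.8, 2.2, 1.7, 1.6
The 3 values of 3.2 occupy positions 5–7 → each gets rank 7.
Control values → pooled ranks: 1.7→11, 2.2→10, 2.9→8, 4→2, 3.2→7, 4.4→1
Rank sum = 11 + 10 + 8 + 2 + 7 + 1 = 39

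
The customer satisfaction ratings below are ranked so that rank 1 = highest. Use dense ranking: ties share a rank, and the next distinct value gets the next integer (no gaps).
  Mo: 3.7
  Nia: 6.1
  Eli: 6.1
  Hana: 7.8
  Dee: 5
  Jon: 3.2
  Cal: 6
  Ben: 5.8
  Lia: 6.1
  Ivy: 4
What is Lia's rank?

Sorted (descending): 7.8, 6.1, 6.1, 6.1, 6, 5.8, 5, 4, 3.7, 3.2
The 3 values of 6.1 share dense rank 2.
Remaining distinct values take the next consecutive integers.
Lia has value 6.1 → rank 2.

2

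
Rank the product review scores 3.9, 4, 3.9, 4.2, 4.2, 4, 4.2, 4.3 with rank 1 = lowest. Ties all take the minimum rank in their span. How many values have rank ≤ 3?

Sorted (ascending): 3.9, 3.9, 4, 4, 4.2, 4.2, 4.2, 4.3
The 2 values of 3.9 occupy positions 1–2 → each gets rank 1.
The 2 values of 4 occupy positions 3–4 → each gets rank 3.
The 3 values of 4.2 occupy positions 5–7 → each gets rank 5.
Ranks ≤ 3: {1, 1, 3, 3} → 4 values.

4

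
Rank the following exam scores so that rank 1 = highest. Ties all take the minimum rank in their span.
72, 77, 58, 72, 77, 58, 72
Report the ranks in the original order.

3, 1, 6, 3, 1, 6, 3

Sorted (descending): 77, 77, 72, 72, 72, 58, 58
The 2 values of 77 occupy positions 1–2 → each gets rank 1.
The 3 values of 72 occupy positions 3–5 → each gets rank 3.
The 2 values of 58 occupy positions 6–7 → each gets rank 6.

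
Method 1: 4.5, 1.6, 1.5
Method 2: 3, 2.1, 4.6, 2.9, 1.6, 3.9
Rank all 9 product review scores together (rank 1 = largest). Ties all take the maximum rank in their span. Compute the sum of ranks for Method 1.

Sorted (descending): 4.6, 4.5, 3.9, 3, 2.9, 2.1, 1.6, 1.6, 1.5
The 2 values of 1.6 occupy positions 7–8 → each gets rank 8.
Method 1 values → pooled ranks: 4.5→2, 1.6→8, 1.5→9
Rank sum = 2 + 8 + 9 = 19

19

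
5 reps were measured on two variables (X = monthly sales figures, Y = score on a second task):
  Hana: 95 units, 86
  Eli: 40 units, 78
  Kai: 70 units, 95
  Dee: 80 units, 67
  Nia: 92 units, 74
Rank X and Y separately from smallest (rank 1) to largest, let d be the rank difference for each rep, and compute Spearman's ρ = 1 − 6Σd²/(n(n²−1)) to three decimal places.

-0.100

Ranks of variable 1: 5, 1, 2, 3, 4
Ranks of variable 2: 4, 3, 5, 1, 2
d = r₁ − r₂: 1, -2, -3, 2, 2
d²: 1, 4, 9, 4, 4; Σd² = 22
ρ = 1 − 6·22/(5·24) = 1 − 132/120 = -0.100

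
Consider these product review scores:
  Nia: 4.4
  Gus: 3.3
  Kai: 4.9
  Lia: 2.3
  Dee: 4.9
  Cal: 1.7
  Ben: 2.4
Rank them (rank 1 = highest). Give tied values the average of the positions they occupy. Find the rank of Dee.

1.5

Sorted (descending): 4.9, 4.9, 4.4, 3.3, 2.4, 2.3, 1.7
The 2 values of 4.9 occupy positions 1–2 → average rank (1+2)/2 = 1.5.
Dee has value 4.9 → rank 1.5.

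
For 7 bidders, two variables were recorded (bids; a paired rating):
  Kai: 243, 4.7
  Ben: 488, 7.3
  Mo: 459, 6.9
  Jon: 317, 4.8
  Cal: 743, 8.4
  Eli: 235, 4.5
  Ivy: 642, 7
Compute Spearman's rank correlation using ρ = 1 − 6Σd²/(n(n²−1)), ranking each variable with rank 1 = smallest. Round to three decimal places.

Ranks of variable 1: 2, 5, 4, 3, 7, 1, 6
Ranks of variable 2: 2, 6, 4, 3, 7, 1, 5
d = r₁ − r₂: 0, -1, 0, 0, 0, 0, 1
d²: 0, 1, 0, 0, 0, 0, 1; Σd² = 2
ρ = 1 − 6·2/(7·48) = 1 − 12/336 = 0.964

0.964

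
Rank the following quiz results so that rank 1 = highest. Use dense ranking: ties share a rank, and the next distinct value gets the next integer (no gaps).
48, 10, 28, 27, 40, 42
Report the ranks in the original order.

1, 6, 4, 5, 3, 2

Sorted (descending): 48, 42, 40, 28, 27, 10
No ties — each value takes its position as its rank.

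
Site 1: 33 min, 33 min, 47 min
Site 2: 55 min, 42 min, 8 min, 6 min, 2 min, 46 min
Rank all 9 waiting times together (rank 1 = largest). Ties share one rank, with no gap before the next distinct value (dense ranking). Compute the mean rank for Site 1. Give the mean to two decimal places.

Sorted (descending): 55, 47, 46, 42, 33, 33, 8, 6, 2
The 2 values of 33 share dense rank 5.
Remaining distinct values take the next consecutive integers.
Site 1 values → pooled ranks: 33→5, 33→5, 47→2
Mean rank = (5 + 5 + 2) / 3 = 4.00

4.00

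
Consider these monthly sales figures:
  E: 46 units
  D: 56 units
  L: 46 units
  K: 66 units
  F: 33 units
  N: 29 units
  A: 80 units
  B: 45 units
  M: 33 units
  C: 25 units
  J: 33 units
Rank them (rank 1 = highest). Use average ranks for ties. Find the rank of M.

Sorted (descending): 80, 66, 56, 46, 46, 45, 33, 33, 33, 29, 25
The 2 values of 46 occupy positions 4–5 → average rank (4+5)/2 = 4.5.
The 3 values of 33 occupy positions 7–9 → average rank 8.
M has value 33 units → rank 8.

8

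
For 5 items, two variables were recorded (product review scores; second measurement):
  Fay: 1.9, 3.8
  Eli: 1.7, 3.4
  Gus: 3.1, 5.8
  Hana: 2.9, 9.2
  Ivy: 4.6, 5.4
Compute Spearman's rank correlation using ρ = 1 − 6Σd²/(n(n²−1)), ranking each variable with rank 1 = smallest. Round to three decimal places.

0.600

Ranks of variable 1: 2, 1, 4, 3, 5
Ranks of variable 2: 2, 1, 4, 5, 3
d = r₁ − r₂: 0, 0, 0, -2, 2
d²: 0, 0, 0, 4, 4; Σd² = 8
ρ = 1 − 6·8/(5·24) = 1 − 48/120 = 0.600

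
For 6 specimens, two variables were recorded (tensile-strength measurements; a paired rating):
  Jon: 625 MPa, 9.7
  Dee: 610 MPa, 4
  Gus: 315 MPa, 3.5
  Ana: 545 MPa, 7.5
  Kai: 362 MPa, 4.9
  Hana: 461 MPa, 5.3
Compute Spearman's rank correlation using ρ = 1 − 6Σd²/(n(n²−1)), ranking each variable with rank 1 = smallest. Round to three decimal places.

Ranks of variable 1: 6, 5, 1, 4, 2, 3
Ranks of variable 2: 6, 2, 1, 5, 3, 4
d = r₁ − r₂: 0, 3, 0, -1, -1, -1
d²: 0, 9, 0, 1, 1, 1; Σd² = 12
ρ = 1 − 6·12/(6·35) = 1 − 72/210 = 0.657

0.657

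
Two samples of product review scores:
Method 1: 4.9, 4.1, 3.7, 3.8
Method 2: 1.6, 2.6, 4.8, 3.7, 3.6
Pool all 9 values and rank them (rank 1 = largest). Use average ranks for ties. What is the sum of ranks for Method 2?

Sorted (descending): 4.9, 4.8, 4.1, 3.8, 3.7, 3.7, 3.6, 2.6, 1.6
The 2 values of 3.7 occupy positions 5–6 → average rank (5+6)/2 = 5.5.
Method 2 values → pooled ranks: 1.6→9, 2.6→8, 4.8→2, 3.7→5.5, 3.6→7
Rank sum = 9 + 8 + 2 + 5.5 + 7 = 31.5

31.5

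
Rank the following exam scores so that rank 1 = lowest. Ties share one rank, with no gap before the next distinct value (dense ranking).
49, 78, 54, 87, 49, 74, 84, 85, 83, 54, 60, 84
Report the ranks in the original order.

Sorted (ascending): 49, 49, 54, 54, 60, 74, 78, 83, 84, 84, 85, 87
The 2 values of 49 share dense rank 1.
The 2 values of 54 share dense rank 2.
The 2 values of 84 share dense rank 7.
Remaining distinct values take the next consecutive integers.

1, 5, 2, 9, 1, 4, 7, 8, 6, 2, 3, 7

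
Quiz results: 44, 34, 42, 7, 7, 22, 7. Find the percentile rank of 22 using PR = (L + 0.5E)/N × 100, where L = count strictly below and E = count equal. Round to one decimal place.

N = 7.
Strictly below 22: 3. Equal to 22: 1.
PR = (3 + 0.5·1)/7 × 100 = 50.0

50.0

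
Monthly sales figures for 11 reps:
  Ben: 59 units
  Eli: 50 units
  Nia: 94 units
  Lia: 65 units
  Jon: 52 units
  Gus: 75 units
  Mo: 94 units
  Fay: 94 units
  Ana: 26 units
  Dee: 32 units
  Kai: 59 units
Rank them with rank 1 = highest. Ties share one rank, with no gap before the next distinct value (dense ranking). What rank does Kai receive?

4

Sorted (descending): 94, 94, 94, 75, 65, 59, 59, 52, 50, 32, 26
The 3 values of 94 share dense rank 1.
The 2 values of 59 share dense rank 4.
Remaining distinct values take the next consecutive integers.
Kai has value 59 units → rank 4.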